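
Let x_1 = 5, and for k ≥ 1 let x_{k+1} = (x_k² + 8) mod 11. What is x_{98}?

0

Listing terms: x_1 = 5, x_2 = 0, x_3 = 8, x_4 = 6, x_5 = 0.
Since x_5 = x_2 = 0, the sequence is eventually periodic: after a pre-period of length 1 it cycles with period 3.
For k ≥ 2, x_k depends only on (k - 2) mod 3. (98 - 2) mod 3 = 0, so x_{98} = x_2 = 0.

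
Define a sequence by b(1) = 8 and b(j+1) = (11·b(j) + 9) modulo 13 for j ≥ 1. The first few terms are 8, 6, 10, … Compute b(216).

7

Listing terms: b(1) = 8,  b(2) = 6,  b(3) = 10,  b(4) = 2,  b(5) = 5,  b(6) = 12,  b(7) = 11,  b(8) = 0,  b(9) = 9,  b(10) = 4,  b(11) = 1,  b(12) = 7,  b(13) = 8.
Since b(13) = b(1) = 8, the sequence is periodic with period 12.
So b(216) = b(1 + ((216-1) mod 12)) = b(12) = 7.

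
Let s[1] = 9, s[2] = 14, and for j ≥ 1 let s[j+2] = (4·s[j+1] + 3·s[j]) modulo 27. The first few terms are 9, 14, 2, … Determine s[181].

s[1] = 9,  s[2] = 14,  s[3] = 2,  s[4] = 23,  s[5] = 17,  s[6] = 2,  s[7] = 5,  s[8] = 26,  s[9] = 11,  s[10] = 14,  s[11] = 8,  s[12] = 20,  s[13] = 23,  s[14] = 17.
Since (s[13], s[14]) = (s[4], s[5]) = (23, 17) (two consecutive terms determine the rest), the sequence is eventually periodic: after a pre-period of length 3 it cycles with period 9.
For j ≥ 4, s[j] depends only on (j - 4) mod 9. (181 - 4) mod 9 = 6, so s[181] = s[10] = 14.

14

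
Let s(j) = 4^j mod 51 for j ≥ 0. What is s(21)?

4

We have s(0) = 1; s(1) = 4; s(2) = 16; s(3) = 13; s(4) = 1.
Since s(4) = s(0) = 1, the sequence is periodic with period 4.
So s(21) = s(0 + ((21-0) mod 4)) = s(1) = 4.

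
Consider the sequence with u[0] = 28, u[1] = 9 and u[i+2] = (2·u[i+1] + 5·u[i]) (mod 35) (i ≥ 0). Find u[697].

9

We have u[0] = 28; u[1] = 9; u[2] = 18; u[3] = 11; u[4] = 7; u[5] = 34; u[6] = 33; u[7] = 26; u[8] = 7; u[9] = 4; u[10] = 8; u[11] = 1; u[12] = 7; u[13] = 19; u[14] = 3; u[15] = 31; u[16] = 7; u[17] = 29; u[18] = 23; u[19] = 16; u[20] = 7; u[21] = 24; u[22] = 13; u[23] = 6; u[24] = 7; u[25] = 9; u[26] = 18.
Since (u[25], u[26]) = (u[1], u[2]) = (9, 18) (two consecutive terms determine the rest), the sequence is eventually periodic: after a pre-period of length 1 it cycles with period 24.
For i ≥ 1, u[i] depends only on (i - 1) mod 24. (697 - 1) mod 24 = 0, so u[697] = u[1] = 9.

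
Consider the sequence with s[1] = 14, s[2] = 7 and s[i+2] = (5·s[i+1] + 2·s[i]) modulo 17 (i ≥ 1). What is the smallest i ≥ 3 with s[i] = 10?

Listing terms: s[1] = 14,  s[2] = 7,  s[3] = 12,  s[4] = 6,  s[5] = 3,  s[6] = 10,  s[7] = 5,  s[8] = 11,  s[9] = 14,  s[10] = 7.
Since (s[9], s[10]) = (s[1], s[2]) = (14, 7) (two consecutive terms determine the rest), the sequence is periodic with period 8.
The value 10 first appears (with i ≥ 3) at s[6].

6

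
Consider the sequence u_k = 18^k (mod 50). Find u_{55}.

Computing terms: u_1 = 18, u_2 = 24, u_3 = 32, u_4 = 26, u_5 = 18.
Since u_5 = u_1 = 18, the sequence is periodic with period 4.
So u_{55} = u_{1 + ((55-1) mod 4)} = u_3 = 32.

32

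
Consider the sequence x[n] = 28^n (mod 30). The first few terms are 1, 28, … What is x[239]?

22

We have x[0] = 1,  x[1] = 28,  x[2] = 4,  x[3] = 22,  x[4] = 16,  x[5] = 28.
Since x[5] = x[1] = 28, the sequence is eventually periodic: after a pre-period of length 1 it cycles with period 4.
For n ≥ 1, x[n] depends only on (n - 1) mod 4. (239 - 1) mod 4 = 2, so x[239] = x[3] = 22.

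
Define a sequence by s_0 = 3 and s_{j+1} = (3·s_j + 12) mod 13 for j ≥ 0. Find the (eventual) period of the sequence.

3

Listing terms: s_0 = 3,  s_1 = 8,  s_2 = 10,  s_3 = 3.
Since s_3 = s_0 = 3, the sequence is periodic with period 3.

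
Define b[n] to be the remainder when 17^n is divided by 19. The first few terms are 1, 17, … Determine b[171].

We have b[0] = 1; b[1] = 17; b[2] = 4; b[3] = 11; b[4] = 16; b[5] = 6; b[6] = 7; b[7] = 5; b[8] = 9; b[9] = 1.
The sequence repeats with period 9.
So b[171] = b[0 + ((171-0) mod 9)] = b[0] = 1.

1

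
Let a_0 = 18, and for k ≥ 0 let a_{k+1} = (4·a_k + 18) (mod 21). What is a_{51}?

18

We have a_0 = 18, a_1 = 6, a_2 = 0, a_3 = 18.
Since a_3 = a_0 = 18, the sequence is periodic with period 3.
So a_{51} = a_{0 + ((51-0) mod 3)} = a_0 = 18.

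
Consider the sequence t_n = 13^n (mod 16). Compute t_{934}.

9

We have t_0 = 1, t_1 = 13, t_2 = 9, t_3 = 5, t_4 = 1.
The sequence repeats with period 4.
So t_{934} = t_{0 + ((934-0) mod 4)} = t_2 = 9.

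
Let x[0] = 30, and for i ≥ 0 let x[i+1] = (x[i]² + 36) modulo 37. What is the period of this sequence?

x[0] = 30; x[1] = 11; x[2] = 9; x[3] = 6; x[4] = 35; x[5] = 3; x[6] = 8; x[7] = 26; x[8] = 9.
Since x[8] = x[2] = 9, the sequence is eventually periodic: after a pre-period of length 2 it cycles with period 6.

6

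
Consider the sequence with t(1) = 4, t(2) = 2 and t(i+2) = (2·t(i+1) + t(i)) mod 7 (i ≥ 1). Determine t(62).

2

Listing terms: t(1) = 4; t(2) = 2; t(3) = 1; t(4) = 4; t(5) = 2.
The sequence repeats with period 3.
So t(62) = t(1 + ((62-1) mod 3)) = t(2) = 2.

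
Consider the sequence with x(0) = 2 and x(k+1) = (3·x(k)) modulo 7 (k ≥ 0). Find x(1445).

Computing terms: x(0) = 2; x(1) = 6; x(2) = 4; x(3) = 5; x(4) = 1; x(5) = 3; x(6) = 2.
Since x(6) = x(0) = 2, the sequence is periodic with period 6.
So x(1445) = x(0 + ((1445-0) mod 6)) = x(5) = 3.

3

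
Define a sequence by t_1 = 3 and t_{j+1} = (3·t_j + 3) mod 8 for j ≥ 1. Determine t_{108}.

We have t_1 = 3; t_2 = 4; t_3 = 7; t_4 = 0; t_5 = 3.
Since t_5 = t_1 = 3, the sequence is periodic with period 4.
So t_{108} = t_{1 + ((108-1) mod 4)} = t_4 = 0.

0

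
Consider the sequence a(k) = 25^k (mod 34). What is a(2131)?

a(1) = 25,  a(2) = 13,  a(3) = 19,  a(4) = 33,  a(5) = 9,  a(6) = 21,  a(7) = 15,  a(8) = 1,  a(9) = 25.
The sequence repeats with period 8.
So a(2131) = a(1 + ((2131-1) mod 8)) = a(3) = 19.

19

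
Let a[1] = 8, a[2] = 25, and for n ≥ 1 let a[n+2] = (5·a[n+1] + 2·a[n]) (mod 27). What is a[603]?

Computing terms: a[1] = 8, a[2] = 25, a[3] = 6, a[4] = 26, a[5] = 7, a[6] = 6, a[7] = 17, a[8] = 16, a[9] = 6, a[10] = 8, a[11] = 25.
Since (a[10], a[11]) = (a[1], a[2]) = (8, 25) (two consecutive terms determine the rest), the sequence is periodic with period 9.
(603 - 1) mod 9 = 8, so a[603] = a[9] = 6.

6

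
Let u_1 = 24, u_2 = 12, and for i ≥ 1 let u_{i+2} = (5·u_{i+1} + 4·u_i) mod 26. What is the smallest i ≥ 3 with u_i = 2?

19

u_1 = 24,  u_2 = 12,  u_3 = 0,  u_4 = 22,  u_5 = 6,  u_6 = 14,  u_7 = 16,  u_8 = 6,  u_9 = 16,  u_{10} = 0,  u_{11} = 12,  u_{12} = 8,  u_{13} = 10,  u_{14} = 4,  u_{15} = 8,  u_{16} = 4,  u_{17} = 0,  u_{18} = 16,  u_{19} = 2,  u_{20} = 22,  u_{21} = 14,  u_{22} = 2,  u_{23} = 14,  u_{24} = 0,  u_{25} = 4,  u_{26} = 20,  u_{27} = 12,  u_{28} = 10,  u_{29} = 20,  u_{30} = 10,  u_{31} = 0,  u_{32} = 14,  u_{33} = 18,  u_{34} = 16,  u_{35} = 22,  u_{36} = 18,  u_{37} = 22,  u_{38} = 0,  u_{39} = 10,  u_{40} = 24,  u_{41} = 4,  u_{42} = 12,  u_{43} = 24,  u_{44} = 12.
The sequence repeats with period 42.
The value 2 first appears (with i ≥ 3) at u_{19}.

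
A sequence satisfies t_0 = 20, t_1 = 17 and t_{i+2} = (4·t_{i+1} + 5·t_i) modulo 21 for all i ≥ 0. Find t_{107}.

0

Listing terms: t_0 = 20, t_1 = 17, t_2 = 0, t_3 = 1, t_4 = 4, t_5 = 0, t_6 = 20, t_7 = 17.
The sequence repeats with period 6.
So t_{107} = t_{0 + ((107-0) mod 6)} = t_5 = 0.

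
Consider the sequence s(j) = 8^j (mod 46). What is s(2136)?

18

s(1) = 8; s(2) = 18; s(3) = 6; s(4) = 2; s(5) = 16; s(6) = 36; s(7) = 12; s(8) = 4; s(9) = 32; s(10) = 26; s(11) = 24; s(12) = 8.
The sequence repeats with period 11.
So s(2136) = s(1 + ((2136-1) mod 11)) = s(2) = 18.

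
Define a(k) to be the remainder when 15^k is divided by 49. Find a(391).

We have a(0) = 1; a(1) = 15; a(2) = 29; a(3) = 43; a(4) = 8; a(5) = 22; a(6) = 36; a(7) = 1.
Since a(7) = a(0) = 1, the sequence is periodic with period 7.
(391 - 0) mod 7 = 6, so a(391) = a(6) = 36.

36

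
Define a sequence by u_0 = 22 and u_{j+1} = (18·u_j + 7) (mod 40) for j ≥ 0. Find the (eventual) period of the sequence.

4

Listing terms: u_0 = 22,  u_1 = 3,  u_2 = 21,  u_3 = 25,  u_4 = 17,  u_5 = 33,  u_6 = 1,  u_7 = 25.
Since u_7 = u_3 = 25, the sequence is eventually periodic: after a pre-period of length 3 it cycles with period 4.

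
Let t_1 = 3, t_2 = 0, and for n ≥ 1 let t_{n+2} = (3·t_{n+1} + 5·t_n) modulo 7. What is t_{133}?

Computing terms: t_1 = 3, t_2 = 0, t_3 = 1, t_4 = 3, t_5 = 0.
The sequence repeats with period 3.
(133 - 1) mod 3 = 0, so t_{133} = t_1 = 3.

3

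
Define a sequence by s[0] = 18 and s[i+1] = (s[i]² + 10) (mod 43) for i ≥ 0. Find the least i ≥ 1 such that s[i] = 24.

2

Listing terms: s[0] = 18; s[1] = 33; s[2] = 24; s[3] = 27; s[4] = 8; s[5] = 31; s[6] = 25; s[7] = 33.
Since s[7] = s[1] = 33, the sequence is eventually periodic: after a pre-period of length 1 it cycles with period 6.
The value 24 first appears (with i ≥ 1) at s[2].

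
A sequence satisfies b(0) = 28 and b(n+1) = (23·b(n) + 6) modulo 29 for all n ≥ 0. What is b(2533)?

We have b(0) = 28, b(1) = 12, b(2) = 21, b(3) = 25, b(4) = 1, b(5) = 0, b(6) = 6, b(7) = 28.
Since b(7) = b(0) = 28, the sequence is periodic with period 7.
(2533 - 0) mod 7 = 6, so b(2533) = b(6) = 6.

6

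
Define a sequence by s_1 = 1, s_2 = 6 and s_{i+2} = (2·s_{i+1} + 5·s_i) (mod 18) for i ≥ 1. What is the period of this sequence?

s_1 = 1, s_2 = 6, s_3 = 17, s_4 = 10, s_5 = 15, s_6 = 8, s_7 = 1, s_8 = 6.
Since (s_7, s_8) = (s_1, s_2) = (1, 6) (two consecutive terms determine the rest), the sequence is periodic with period 6.

6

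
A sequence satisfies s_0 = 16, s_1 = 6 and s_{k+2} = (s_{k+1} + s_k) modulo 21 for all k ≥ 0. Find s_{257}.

Computing terms: s_0 = 16, s_1 = 6, s_2 = 1, s_3 = 7, s_4 = 8, s_5 = 15, s_6 = 2, s_7 = 17, s_8 = 19, s_9 = 15, s_{10} = 13, s_{11} = 7, s_{12} = 20, s_{13} = 6, s_{14} = 5, s_{15} = 11, s_{16} = 16, s_{17} = 6.
Since (s_{16}, s_{17}) = (s_0, s_1) = (16, 6) (two consecutive terms determine the rest), the sequence is periodic with period 16.
(257 - 0) mod 16 = 1, so s_{257} = s_1 = 6.

6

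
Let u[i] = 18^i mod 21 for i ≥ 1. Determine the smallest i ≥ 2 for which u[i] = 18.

u[1] = 18; u[2] = 9; u[3] = 15; u[4] = 18.
The sequence repeats with period 3.
The value 18 next appears (with i ≥ 2) at u[4].

4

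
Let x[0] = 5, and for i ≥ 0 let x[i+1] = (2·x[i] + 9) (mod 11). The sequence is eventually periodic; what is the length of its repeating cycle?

We have x[0] = 5, x[1] = 8, x[2] = 3, x[3] = 4, x[4] = 6, x[5] = 10, x[6] = 7, x[7] = 1, x[8] = 0, x[9] = 9, x[10] = 5.
Since x[10] = x[0] = 5, the sequence is periodic with period 10.

10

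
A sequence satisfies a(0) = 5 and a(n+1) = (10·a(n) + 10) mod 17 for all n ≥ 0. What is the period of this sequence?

Listing terms: a(0) = 5, a(1) = 9, a(2) = 15, a(3) = 7, a(4) = 12, a(5) = 11, a(6) = 1, a(7) = 3, a(8) = 6, a(9) = 2, a(10) = 13, a(11) = 4, a(12) = 16, a(13) = 0, a(14) = 10, a(15) = 8, a(16) = 5.
Since a(16) = a(0) = 5, the sequence is periodic with period 16.

16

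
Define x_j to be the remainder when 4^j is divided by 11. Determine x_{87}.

Listing terms: x_1 = 4, x_2 = 5, x_3 = 9, x_4 = 3, x_5 = 1, x_6 = 4.
Since x_6 = x_1 = 4, the sequence is periodic with period 5.
So x_{87} = x_{1 + ((87-1) mod 5)} = x_2 = 5.

5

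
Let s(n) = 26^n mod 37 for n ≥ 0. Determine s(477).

1

s(0) = 1,  s(1) = 26,  s(2) = 10,  s(3) = 1.
The sequence repeats with period 3.
So s(477) = s(0 + ((477-0) mod 3)) = s(0) = 1.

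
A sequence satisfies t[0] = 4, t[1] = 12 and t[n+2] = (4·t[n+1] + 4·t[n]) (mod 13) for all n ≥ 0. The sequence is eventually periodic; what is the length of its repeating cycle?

We have t[0] = 4,  t[1] = 12,  t[2] = 12,  t[3] = 5,  t[4] = 3,  t[5] = 6,  t[6] = 10,  t[7] = 12,  t[8] = 10,  t[9] = 10,  t[10] = 2,  t[11] = 9,  t[12] = 5,  t[13] = 4,  t[14] = 10,  t[15] = 4,  t[16] = 4,  t[17] = 6,  t[18] = 1,  t[19] = 2,  t[20] = 12,  t[21] = 4,  t[22] = 12.
The sequence repeats with period 21.

21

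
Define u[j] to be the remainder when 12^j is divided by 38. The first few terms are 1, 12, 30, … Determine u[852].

20

We have u[0] = 1,  u[1] = 12,  u[2] = 30,  u[3] = 18,  u[4] = 26,  u[5] = 8,  u[6] = 20,  u[7] = 12.
Since u[7] = u[1] = 12, the sequence is eventually periodic: after a pre-period of length 1 it cycles with period 6.
For j ≥ 1, u[j] depends only on (j - 1) mod 6. (852 - 1) mod 6 = 5, so u[852] = u[6] = 20.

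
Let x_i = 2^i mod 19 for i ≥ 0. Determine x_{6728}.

Computing terms: x_0 = 1,  x_1 = 2,  x_2 = 4,  x_3 = 8,  x_4 = 16,  x_5 = 13,  x_6 = 7,  x_7 = 14,  x_8 = 9,  x_9 = 18,  x_{10} = 17,  x_{11} = 15,  x_{12} = 11,  x_{13} = 3,  x_{14} = 6,  x_{15} = 12,  x_{16} = 5,  x_{17} = 10,  x_{18} = 1.
The sequence repeats with period 18.
So x_{6728} = x_{0 + ((6728-0) mod 18)} = x_{14} = 6.

6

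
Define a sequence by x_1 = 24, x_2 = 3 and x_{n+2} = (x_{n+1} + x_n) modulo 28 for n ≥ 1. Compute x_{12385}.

Listing terms: x_1 = 24,  x_2 = 3,  x_3 = 27,  x_4 = 2,  x_5 = 1,  x_6 = 3,  x_7 = 4,  x_8 = 7,  x_9 = 11,  x_{10} = 18,  x_{11} = 1,  x_{12} = 19,  x_{13} = 20,  x_{14} = 11,  x_{15} = 3,  x_{16} = 14,  x_{17} = 17,  x_{18} = 3,  x_{19} = 20,  x_{20} = 23,  x_{21} = 15,  x_{22} = 10,  x_{23} = 25,  x_{24} = 7,  x_{25} = 4,  x_{26} = 11,  x_{27} = 15,  x_{28} = 26,  x_{29} = 13,  x_{30} = 11,  x_{31} = 24,  x_{32} = 7,  x_{33} = 3,  x_{34} = 10,  x_{35} = 13,  x_{36} = 23,  x_{37} = 8,  x_{38} = 3,  x_{39} = 11,  x_{40} = 14,  x_{41} = 25,  x_{42} = 11,  x_{43} = 8,  x_{44} = 19,  x_{45} = 27,  x_{46} = 18,  x_{47} = 17,  x_{48} = 7,  x_{49} = 24,  x_{50} = 3.
Since (x_{49}, x_{50}) = (x_1, x_2) = (24, 3) (two consecutive terms determine the rest), the sequence is periodic with period 48.
So x_{12385} = x_{1 + ((12385-1) mod 48)} = x_1 = 24.

24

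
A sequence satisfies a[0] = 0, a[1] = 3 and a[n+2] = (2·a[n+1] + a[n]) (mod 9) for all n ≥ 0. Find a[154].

a[0] = 0; a[1] = 3; a[2] = 6; a[3] = 6; a[4] = 0; a[5] = 6; a[6] = 3; a[7] = 3; a[8] = 0; a[9] = 3.
Since (a[8], a[9]) = (a[0], a[1]) = (0, 3) (two consecutive terms determine the rest), the sequence is periodic with period 8.
(154 - 0) mod 8 = 2, so a[154] = a[2] = 6.

6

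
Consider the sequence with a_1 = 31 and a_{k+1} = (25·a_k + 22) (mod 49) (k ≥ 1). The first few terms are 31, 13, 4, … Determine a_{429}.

a_1 = 31, a_2 = 13, a_3 = 4, a_4 = 24, a_5 = 34, a_6 = 39, a_7 = 17, a_8 = 6, a_9 = 25, a_{10} = 10, a_{11} = 27, a_{12} = 11, a_{13} = 3, a_{14} = 48, a_{15} = 46, a_{16} = 45, a_{17} = 20, a_{18} = 32, a_{19} = 38, a_{20} = 41, a_{21} = 18, a_{22} = 31.
Since a_{22} = a_1 = 31, the sequence is periodic with period 21.
(429 - 1) mod 21 = 8, so a_{429} = a_9 = 25.

25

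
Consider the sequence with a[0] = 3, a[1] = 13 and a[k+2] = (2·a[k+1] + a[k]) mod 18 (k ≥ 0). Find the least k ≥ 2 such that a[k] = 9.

Listing terms: a[0] = 3; a[1] = 13; a[2] = 11; a[3] = 17; a[4] = 9; a[5] = 17; a[6] = 7; a[7] = 13; a[8] = 15; a[9] = 7; a[10] = 11; a[11] = 11; a[12] = 15; a[13] = 5; a[14] = 7; a[15] = 1; a[16] = 9; a[17] = 1; a[18] = 11; a[19] = 5; a[20] = 3; a[21] = 11; a[22] = 7; a[23] = 7; a[24] = 3; a[25] = 13.
Since (a[24], a[25]) = (a[0], a[1]) = (3, 13) (two consecutive terms determine the rest), the sequence is periodic with period 24.
The value 9 first appears (with k ≥ 2) at a[4].

4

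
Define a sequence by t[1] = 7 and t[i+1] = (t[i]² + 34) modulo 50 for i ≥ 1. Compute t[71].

43

Listing terms: t[1] = 7; t[2] = 33; t[3] = 23; t[4] = 13; t[5] = 3; t[6] = 43; t[7] = 33.
Since t[7] = t[2] = 33, the sequence is eventually periodic: after a pre-period of length 1 it cycles with period 5.
For i ≥ 2, t[i] depends only on (i - 2) mod 5. (71 - 2) mod 5 = 4, so t[71] = t[6] = 43.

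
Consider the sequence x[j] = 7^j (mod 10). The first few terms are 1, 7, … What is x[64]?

1

Computing terms: x[0] = 1,  x[1] = 7,  x[2] = 9,  x[3] = 3,  x[4] = 1.
Since x[4] = x[0] = 1, the sequence is periodic with period 4.
So x[64] = x[0 + ((64-0) mod 4)] = x[0] = 1.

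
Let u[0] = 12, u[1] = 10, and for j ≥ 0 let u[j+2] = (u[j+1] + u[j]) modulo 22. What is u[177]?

We have u[0] = 12, u[1] = 10, u[2] = 0, u[3] = 10, u[4] = 10, u[5] = 20, u[6] = 8, u[7] = 6, u[8] = 14, u[9] = 20, u[10] = 12, u[11] = 10.
The sequence repeats with period 10.
(177 - 0) mod 10 = 7, so u[177] = u[7] = 6.

6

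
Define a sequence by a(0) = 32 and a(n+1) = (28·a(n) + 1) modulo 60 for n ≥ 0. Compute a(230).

37

Computing terms: a(0) = 32,  a(1) = 57,  a(2) = 37,  a(3) = 17,  a(4) = 57.
Since a(4) = a(1) = 57, the sequence is eventually periodic: after a pre-period of length 1 it cycles with period 3.
For n ≥ 1, a(n) depends only on (n - 1) mod 3. (230 - 1) mod 3 = 1, so a(230) = a(2) = 37.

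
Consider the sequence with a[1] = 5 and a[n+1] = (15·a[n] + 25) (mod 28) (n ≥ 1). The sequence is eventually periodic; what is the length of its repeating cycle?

Listing terms: a[1] = 5,  a[2] = 16,  a[3] = 13,  a[4] = 24,  a[5] = 21,  a[6] = 4,  a[7] = 1,  a[8] = 12,  a[9] = 9,  a[10] = 20,  a[11] = 17,  a[12] = 0,  a[13] = 25,  a[14] = 8,  a[15] = 5.
The sequence repeats with period 14.

14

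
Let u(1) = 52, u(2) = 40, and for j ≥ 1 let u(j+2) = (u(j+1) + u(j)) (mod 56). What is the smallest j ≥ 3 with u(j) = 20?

4

We have u(1) = 52; u(2) = 40; u(3) = 36; u(4) = 20; u(5) = 0; u(6) = 20; u(7) = 20; u(8) = 40; u(9) = 4; u(10) = 44; u(11) = 48; u(12) = 36; u(13) = 28; u(14) = 8; u(15) = 36; u(16) = 44; u(17) = 24; u(18) = 12; u(19) = 36; u(20) = 48; u(21) = 28; u(22) = 20; u(23) = 48; u(24) = 12; u(25) = 4; u(26) = 16; u(27) = 20; u(28) = 36; u(29) = 0; u(30) = 36; u(31) = 36; u(32) = 16; u(33) = 52; u(34) = 12; u(35) = 8; u(36) = 20; u(37) = 28; u(38) = 48; u(39) = 20; u(40) = 12; u(41) = 32; u(42) = 44; u(43) = 20; u(44) = 8; u(45) = 28; u(46) = 36; u(47) = 8; u(48) = 44; u(49) = 52; u(50) = 40.
The sequence repeats with period 48.
The value 20 first appears (with j ≥ 3) at u(4).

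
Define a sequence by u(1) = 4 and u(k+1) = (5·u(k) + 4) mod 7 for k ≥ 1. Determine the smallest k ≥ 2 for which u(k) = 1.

We have u(1) = 4; u(2) = 3; u(3) = 5; u(4) = 1; u(5) = 2; u(6) = 0; u(7) = 4.
The sequence repeats with period 6.
The value 1 first appears (with k ≥ 2) at u(4).

4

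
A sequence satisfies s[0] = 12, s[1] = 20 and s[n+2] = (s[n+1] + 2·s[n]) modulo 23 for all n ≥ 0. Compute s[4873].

Computing terms: s[0] = 12, s[1] = 20, s[2] = 21, s[3] = 15, s[4] = 11, s[5] = 18, s[6] = 17, s[7] = 7, s[8] = 18, s[9] = 9, s[10] = 22, s[11] = 17, s[12] = 15, s[13] = 3, s[14] = 10, s[15] = 16, s[16] = 13, s[17] = 22, s[18] = 2, s[19] = 0, s[20] = 4, s[21] = 4, s[22] = 12, s[23] = 20.
Since (s[22], s[23]) = (s[0], s[1]) = (12, 20) (two consecutive terms determine the rest), the sequence is periodic with period 22.
So s[4873] = s[0 + ((4873-0) mod 22)] = s[11] = 17.

17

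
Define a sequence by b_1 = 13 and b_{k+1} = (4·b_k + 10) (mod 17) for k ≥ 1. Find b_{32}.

We have b_1 = 13; b_2 = 11; b_3 = 3; b_4 = 5; b_5 = 13.
Since b_5 = b_1 = 13, the sequence is periodic with period 4.
(32 - 1) mod 4 = 3, so b_{32} = b_4 = 5.

5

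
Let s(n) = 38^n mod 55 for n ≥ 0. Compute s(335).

12

Computing terms: s(0) = 1, s(1) = 38, s(2) = 14, s(3) = 37, s(4) = 31, s(5) = 23, s(6) = 49, s(7) = 47, s(8) = 26, s(9) = 53, s(10) = 34, s(11) = 27, s(12) = 36, s(13) = 48, s(14) = 9, s(15) = 12, s(16) = 16, s(17) = 3, s(18) = 4, s(19) = 42, s(20) = 1.
The sequence repeats with period 20.
So s(335) = s(0 + ((335-0) mod 20)) = s(15) = 12.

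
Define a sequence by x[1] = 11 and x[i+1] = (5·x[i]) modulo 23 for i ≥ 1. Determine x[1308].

6

We have x[1] = 11; x[2] = 9; x[3] = 22; x[4] = 18; x[5] = 21; x[6] = 13; x[7] = 19; x[8] = 3; x[9] = 15; x[10] = 6; x[11] = 7; x[12] = 12; x[13] = 14; x[14] = 1; x[15] = 5; x[16] = 2; x[17] = 10; x[18] = 4; x[19] = 20; x[20] = 8; x[21] = 17; x[22] = 16; x[23] = 11.
Since x[23] = x[1] = 11, the sequence is periodic with period 22.
So x[1308] = x[1 + ((1308-1) mod 22)] = x[10] = 6.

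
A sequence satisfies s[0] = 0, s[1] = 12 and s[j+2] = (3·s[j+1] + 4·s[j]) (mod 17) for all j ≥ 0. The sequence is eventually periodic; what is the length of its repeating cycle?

4

We have s[0] = 0; s[1] = 12; s[2] = 2; s[3] = 3; s[4] = 0; s[5] = 12.
Since (s[4], s[5]) = (s[0], s[1]) = (0, 12) (two consecutive terms determine the rest), the sequence is periodic with period 4.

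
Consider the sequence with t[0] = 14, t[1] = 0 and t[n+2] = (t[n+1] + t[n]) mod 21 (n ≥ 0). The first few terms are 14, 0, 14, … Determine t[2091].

14

Computing terms: t[0] = 14,  t[1] = 0,  t[2] = 14,  t[3] = 14,  t[4] = 7,  t[5] = 0,  t[6] = 7,  t[7] = 7,  t[8] = 14,  t[9] = 0.
Since (t[8], t[9]) = (t[0], t[1]) = (14, 0) (two consecutive terms determine the rest), the sequence is periodic with period 8.
(2091 - 0) mod 8 = 3, so t[2091] = t[3] = 14.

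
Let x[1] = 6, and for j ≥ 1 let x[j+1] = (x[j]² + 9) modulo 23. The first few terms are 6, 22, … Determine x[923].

22

We have x[1] = 6, x[2] = 22, x[3] = 10, x[4] = 17, x[5] = 22.
Since x[5] = x[2] = 22, the sequence is eventually periodic: after a pre-period of length 1 it cycles with period 3.
For j ≥ 2, x[j] depends only on (j - 2) mod 3. (923 - 2) mod 3 = 0, so x[923] = x[2] = 22.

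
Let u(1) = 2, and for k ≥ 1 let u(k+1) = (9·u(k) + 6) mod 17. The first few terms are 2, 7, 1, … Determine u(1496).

9

We have u(1) = 2,  u(2) = 7,  u(3) = 1,  u(4) = 15,  u(5) = 5,  u(6) = 0,  u(7) = 6,  u(8) = 9,  u(9) = 2.
Since u(9) = u(1) = 2, the sequence is periodic with period 8.
So u(1496) = u(1 + ((1496-1) mod 8)) = u(8) = 9.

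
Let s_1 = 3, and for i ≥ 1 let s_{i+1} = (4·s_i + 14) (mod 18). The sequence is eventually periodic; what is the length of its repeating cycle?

Listing terms: s_1 = 3,  s_2 = 8,  s_3 = 10,  s_4 = 0,  s_5 = 14,  s_6 = 16,  s_7 = 6,  s_8 = 2,  s_9 = 4,  s_{10} = 12,  s_{11} = 8.
Since s_{11} = s_2 = 8, the sequence is eventually periodic: after a pre-period of length 1 it cycles with period 9.

9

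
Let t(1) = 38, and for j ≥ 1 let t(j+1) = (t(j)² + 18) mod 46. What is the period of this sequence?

3

Computing terms: t(1) = 38, t(2) = 36, t(3) = 26, t(4) = 4, t(5) = 34, t(6) = 24, t(7) = 42, t(8) = 34.
Since t(8) = t(5) = 34, the sequence is eventually periodic: after a pre-period of length 4 it cycles with period 3.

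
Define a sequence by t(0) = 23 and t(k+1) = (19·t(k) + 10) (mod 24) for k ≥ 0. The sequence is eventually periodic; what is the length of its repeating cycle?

t(0) = 23, t(1) = 15, t(2) = 7, t(3) = 23.
Since t(3) = t(0) = 23, the sequence is periodic with period 3.

3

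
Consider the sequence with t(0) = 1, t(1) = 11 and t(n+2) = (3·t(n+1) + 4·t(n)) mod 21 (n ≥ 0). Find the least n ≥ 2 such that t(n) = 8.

3

We have t(0) = 1; t(1) = 11; t(2) = 16; t(3) = 8; t(4) = 4; t(5) = 2; t(6) = 1; t(7) = 11.
Since (t(6), t(7)) = (t(0), t(1)) = (1, 11) (two consecutive terms determine the rest), the sequence is periodic with period 6.
The value 8 first appears (with n ≥ 2) at t(3).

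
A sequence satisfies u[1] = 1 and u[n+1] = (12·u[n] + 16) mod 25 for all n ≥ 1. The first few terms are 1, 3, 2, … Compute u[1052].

10

Listing terms: u[1] = 1; u[2] = 3; u[3] = 2; u[4] = 15; u[5] = 21; u[6] = 18; u[7] = 7; u[8] = 0; u[9] = 16; u[10] = 8; u[11] = 12; u[12] = 10; u[13] = 11; u[14] = 23; u[15] = 17; u[16] = 20; u[17] = 6; u[18] = 13; u[19] = 22; u[20] = 5; u[21] = 1.
Since u[21] = u[1] = 1, the sequence is periodic with period 20.
So u[1052] = u[1 + ((1052-1) mod 20)] = u[12] = 10.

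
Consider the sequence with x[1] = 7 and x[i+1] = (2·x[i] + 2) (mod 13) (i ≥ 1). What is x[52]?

x[1] = 7,  x[2] = 3,  x[3] = 8,  x[4] = 5,  x[5] = 12,  x[6] = 0,  x[7] = 2,  x[8] = 6,  x[9] = 1,  x[10] = 4,  x[11] = 10,  x[12] = 9,  x[13] = 7.
Since x[13] = x[1] = 7, the sequence is periodic with period 12.
(52 - 1) mod 12 = 3, so x[52] = x[4] = 5.

5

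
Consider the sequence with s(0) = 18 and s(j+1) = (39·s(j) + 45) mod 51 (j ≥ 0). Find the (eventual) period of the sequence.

We have s(0) = 18, s(1) = 33, s(2) = 6, s(3) = 24, s(4) = 12, s(5) = 3, s(6) = 9, s(7) = 39, s(8) = 36, s(9) = 21, s(10) = 48, s(11) = 30, s(12) = 42, s(13) = 0, s(14) = 45, s(15) = 15, s(16) = 18.
Since s(16) = s(0) = 18, the sequence is periodic with period 16.

16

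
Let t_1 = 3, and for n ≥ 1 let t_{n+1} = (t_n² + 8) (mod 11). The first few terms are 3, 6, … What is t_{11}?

Listing terms: t_1 = 3,  t_2 = 6,  t_3 = 0,  t_4 = 8,  t_5 = 6.
Since t_5 = t_2 = 6, the sequence is eventually periodic: after a pre-period of length 1 it cycles with period 3.
For n ≥ 2, t_n depends only on (n - 2) mod 3. (11 - 2) mod 3 = 0, so t_{11} = t_2 = 6.

6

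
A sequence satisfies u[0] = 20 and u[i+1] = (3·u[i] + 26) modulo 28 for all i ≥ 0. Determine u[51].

We have u[0] = 20,  u[1] = 2,  u[2] = 4,  u[3] = 10,  u[4] = 0,  u[5] = 26,  u[6] = 20.
Since u[6] = u[0] = 20, the sequence is periodic with period 6.
So u[51] = u[0 + ((51-0) mod 6)] = u[3] = 10.

10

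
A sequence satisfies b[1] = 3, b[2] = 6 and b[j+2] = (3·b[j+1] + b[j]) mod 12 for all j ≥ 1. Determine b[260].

6

We have b[1] = 3,  b[2] = 6,  b[3] = 9,  b[4] = 9,  b[5] = 0,  b[6] = 9,  b[7] = 3,  b[8] = 6.
Since (b[7], b[8]) = (b[1], b[2]) = (3, 6) (two consecutive terms determine the rest), the sequence is periodic with period 6.
(260 - 1) mod 6 = 1, so b[260] = b[2] = 6.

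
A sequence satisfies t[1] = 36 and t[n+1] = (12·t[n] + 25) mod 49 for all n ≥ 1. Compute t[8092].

11

We have t[1] = 36,  t[2] = 16,  t[3] = 21,  t[4] = 32,  t[5] = 17,  t[6] = 33,  t[7] = 29,  t[8] = 30,  t[9] = 42,  t[10] = 39,  t[11] = 3,  t[12] = 12,  t[13] = 22,  t[14] = 44,  t[15] = 14,  t[16] = 46,  t[17] = 38,  t[18] = 40,  t[19] = 15,  t[20] = 9,  t[21] = 35,  t[22] = 4,  t[23] = 24,  t[24] = 19,  t[25] = 8,  t[26] = 23,  t[27] = 7,  t[28] = 11,  t[29] = 10,  t[30] = 47,  t[31] = 1,  t[32] = 37,  t[33] = 28,  t[34] = 18,  t[35] = 45,  t[36] = 26,  t[37] = 43,  t[38] = 2,  t[39] = 0,  t[40] = 25,  t[41] = 31,  t[42] = 5,  t[43] = 36.
The sequence repeats with period 42.
So t[8092] = t[1 + ((8092-1) mod 42)] = t[28] = 11.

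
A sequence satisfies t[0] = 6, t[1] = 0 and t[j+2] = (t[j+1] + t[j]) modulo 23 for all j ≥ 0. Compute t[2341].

10

Listing terms: t[0] = 6; t[1] = 0; t[2] = 6; t[3] = 6; t[4] = 12; t[5] = 18; t[6] = 7; t[7] = 2; t[8] = 9; t[9] = 11; t[10] = 20; t[11] = 8; t[12] = 5; t[13] = 13; t[14] = 18; t[15] = 8; t[16] = 3; t[17] = 11; t[18] = 14; t[19] = 2; t[20] = 16; t[21] = 18; t[22] = 11; t[23] = 6; t[24] = 17; t[25] = 0; t[26] = 17; t[27] = 17; t[28] = 11; t[29] = 5; t[30] = 16; t[31] = 21; t[32] = 14; t[33] = 12; t[34] = 3; t[35] = 15; t[36] = 18; t[37] = 10; t[38] = 5; t[39] = 15; t[40] = 20; t[41] = 12; t[42] = 9; t[43] = 21; t[44] = 7; t[45] = 5; t[46] = 12; t[47] = 17; t[48] = 6; t[49] = 0.
The sequence repeats with period 48.
(2341 - 0) mod 48 = 37, so t[2341] = t[37] = 10.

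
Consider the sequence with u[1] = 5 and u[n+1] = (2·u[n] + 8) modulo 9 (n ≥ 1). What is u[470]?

u[1] = 5,  u[2] = 0,  u[3] = 8,  u[4] = 6,  u[5] = 2,  u[6] = 3,  u[7] = 5.
Since u[7] = u[1] = 5, the sequence is periodic with period 6.
So u[470] = u[1 + ((470-1) mod 6)] = u[2] = 0.

0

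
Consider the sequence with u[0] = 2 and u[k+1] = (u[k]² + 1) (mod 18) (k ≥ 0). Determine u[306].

2

Computing terms: u[0] = 2,  u[1] = 5,  u[2] = 8,  u[3] = 11,  u[4] = 14,  u[5] = 17,  u[6] = 2.
Since u[6] = u[0] = 2, the sequence is periodic with period 6.
(306 - 0) mod 6 = 0, so u[306] = u[0] = 2.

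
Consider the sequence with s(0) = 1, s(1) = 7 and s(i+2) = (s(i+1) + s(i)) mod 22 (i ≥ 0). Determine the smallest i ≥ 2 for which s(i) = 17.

6

s(0) = 1, s(1) = 7, s(2) = 8, s(3) = 15, s(4) = 1, s(5) = 16, s(6) = 17, s(7) = 11, s(8) = 6, s(9) = 17, s(10) = 1, s(11) = 18, s(12) = 19, s(13) = 15, s(14) = 12, s(15) = 5, s(16) = 17, s(17) = 0, s(18) = 17, s(19) = 17, s(20) = 12, s(21) = 7, s(22) = 19, s(23) = 4, s(24) = 1, s(25) = 5, s(26) = 6, s(27) = 11, s(28) = 17, s(29) = 6, s(30) = 1, s(31) = 7.
The sequence repeats with period 30.
The value 17 first appears (with i ≥ 2) at s(6).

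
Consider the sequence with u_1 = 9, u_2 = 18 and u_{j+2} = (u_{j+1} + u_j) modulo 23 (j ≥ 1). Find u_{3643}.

u_1 = 9,  u_2 = 18,  u_3 = 4,  u_4 = 22,  u_5 = 3,  u_6 = 2,  u_7 = 5,  u_8 = 7,  u_9 = 12,  u_{10} = 19,  u_{11} = 8,  u_{12} = 4,  u_{13} = 12,  u_{14} = 16,  u_{15} = 5,  u_{16} = 21,  u_{17} = 3,  u_{18} = 1,  u_{19} = 4,  u_{20} = 5,  u_{21} = 9,  u_{22} = 14,  u_{23} = 0,  u_{24} = 14,  u_{25} = 14,  u_{26} = 5,  u_{27} = 19,  u_{28} = 1,  u_{29} = 20,  u_{30} = 21,  u_{31} = 18,  u_{32} = 16,  u_{33} = 11,  u_{34} = 4,  u_{35} = 15,  u_{36} = 19,  u_{37} = 11,  u_{38} = 7,  u_{39} = 18,  u_{40} = 2,  u_{41} = 20,  u_{42} = 22,  u_{43} = 19,  u_{44} = 18,  u_{45} = 14,  u_{46} = 9,  u_{47} = 0,  u_{48} = 9,  u_{49} = 9,  u_{50} = 18.
The sequence repeats with period 48.
(3643 - 1) mod 48 = 42, so u_{3643} = u_{43} = 19.

19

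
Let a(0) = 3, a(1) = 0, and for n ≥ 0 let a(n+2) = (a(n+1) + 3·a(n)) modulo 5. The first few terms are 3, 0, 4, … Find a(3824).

Listing terms: a(0) = 3,  a(1) = 0,  a(2) = 4,  a(3) = 4,  a(4) = 1,  a(5) = 3,  a(6) = 1,  a(7) = 0,  a(8) = 3,  a(9) = 3,  a(10) = 2,  a(11) = 1,  a(12) = 2,  a(13) = 0,  a(14) = 1,  a(15) = 1,  a(16) = 4,  a(17) = 2,  a(18) = 4,  a(19) = 0,  a(20) = 2,  a(21) = 2,  a(22) = 3,  a(23) = 4,  a(24) = 3,  a(25) = 0.
The sequence repeats with period 24.
(3824 - 0) mod 24 = 8, so a(3824) = a(8) = 3.

3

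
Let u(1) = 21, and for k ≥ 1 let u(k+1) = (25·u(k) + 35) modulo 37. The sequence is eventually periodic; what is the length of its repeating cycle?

u(1) = 21, u(2) = 5, u(3) = 12, u(4) = 2, u(5) = 11, u(6) = 14, u(7) = 15, u(8) = 3, u(9) = 36, u(10) = 10, u(11) = 26, u(12) = 19, u(13) = 29, u(14) = 20, u(15) = 17, u(16) = 16, u(17) = 28, u(18) = 32, u(19) = 21.
Since u(19) = u(1) = 21, the sequence is periodic with period 18.

18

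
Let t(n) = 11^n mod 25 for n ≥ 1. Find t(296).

11

Listing terms: t(1) = 11,  t(2) = 21,  t(3) = 6,  t(4) = 16,  t(5) = 1,  t(6) = 11.
The sequence repeats with period 5.
So t(296) = t(1 + ((296-1) mod 5)) = t(1) = 11.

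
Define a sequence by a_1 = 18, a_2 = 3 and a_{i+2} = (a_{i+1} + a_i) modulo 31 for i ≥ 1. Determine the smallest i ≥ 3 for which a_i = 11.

Computing terms: a_1 = 18, a_2 = 3, a_3 = 21, a_4 = 24, a_5 = 14, a_6 = 7, a_7 = 21, a_8 = 28, a_9 = 18, a_{10} = 15, a_{11} = 2, a_{12} = 17, a_{13} = 19, a_{14} = 5, a_{15} = 24, a_{16} = 29, a_{17} = 22, a_{18} = 20, a_{19} = 11, a_{20} = 0, a_{21} = 11, a_{22} = 11, a_{23} = 22, a_{24} = 2, a_{25} = 24, a_{26} = 26, a_{27} = 19, a_{28} = 14, a_{29} = 2, a_{30} = 16, a_{31} = 18, a_{32} = 3.
The sequence repeats with period 30.
The value 11 first appears (with i ≥ 3) at a_{19}.

19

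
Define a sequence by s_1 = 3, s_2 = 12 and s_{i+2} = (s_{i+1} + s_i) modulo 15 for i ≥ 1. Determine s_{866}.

9

s_1 = 3,  s_2 = 12,  s_3 = 0,  s_4 = 12,  s_5 = 12,  s_6 = 9,  s_7 = 6,  s_8 = 0,  s_9 = 6,  s_{10} = 6,  s_{11} = 12,  s_{12} = 3,  s_{13} = 0,  s_{14} = 3,  s_{15} = 3,  s_{16} = 6,  s_{17} = 9,  s_{18} = 0,  s_{19} = 9,  s_{20} = 9,  s_{21} = 3,  s_{22} = 12.
The sequence repeats with period 20.
(866 - 1) mod 20 = 5, so s_{866} = s_6 = 9.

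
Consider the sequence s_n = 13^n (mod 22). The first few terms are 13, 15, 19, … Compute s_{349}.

We have s_1 = 13; s_2 = 15; s_3 = 19; s_4 = 5; s_5 = 21; s_6 = 9; s_7 = 7; s_8 = 3; s_9 = 17; s_{10} = 1; s_{11} = 13.
The sequence repeats with period 10.
So s_{349} = s_{1 + ((349-1) mod 10)} = s_9 = 17.

17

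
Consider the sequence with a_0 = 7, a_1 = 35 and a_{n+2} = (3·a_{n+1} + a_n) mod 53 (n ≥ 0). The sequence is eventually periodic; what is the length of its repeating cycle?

26

Listing terms: a_0 = 7,  a_1 = 35,  a_2 = 6,  a_3 = 0,  a_4 = 6,  a_5 = 18,  a_6 = 7,  a_7 = 39,  a_8 = 18,  a_9 = 40,  a_{10} = 32,  a_{11} = 30,  a_{12} = 16,  a_{13} = 25,  a_{14} = 38,  a_{15} = 33,  a_{16} = 31,  a_{17} = 20,  a_{18} = 38,  a_{19} = 28,  a_{20} = 16,  a_{21} = 23,  a_{22} = 32,  a_{23} = 13,  a_{24} = 18,  a_{25} = 14,  a_{26} = 7,  a_{27} = 35.
Since (a_{26}, a_{27}) = (a_0, a_1) = (7, 35) (two consecutive terms determine the rest), the sequence is periodic with period 26.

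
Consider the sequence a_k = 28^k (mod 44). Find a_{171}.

28

a_0 = 1; a_1 = 28; a_2 = 36; a_3 = 40; a_4 = 20; a_5 = 32; a_6 = 16; a_7 = 8; a_8 = 4; a_9 = 24; a_{10} = 12; a_{11} = 28.
Since a_{11} = a_1 = 28, the sequence is eventually periodic: after a pre-period of length 1 it cycles with period 10.
For k ≥ 1, a_k depends only on (k - 1) mod 10. (171 - 1) mod 10 = 0, so a_{171} = a_1 = 28.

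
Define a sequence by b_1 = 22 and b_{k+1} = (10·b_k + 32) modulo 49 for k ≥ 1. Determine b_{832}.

Listing terms: b_1 = 22; b_2 = 7; b_3 = 4; b_4 = 23; b_5 = 17; b_6 = 6; b_7 = 43; b_8 = 21; b_9 = 46; b_{10} = 2; b_{11} = 3; b_{12} = 13; b_{13} = 15; b_{14} = 35; b_{15} = 39; b_{16} = 30; b_{17} = 38; b_{18} = 20; b_{19} = 36; b_{20} = 0; b_{21} = 32; b_{22} = 9; b_{23} = 24; b_{24} = 27; b_{25} = 8; b_{26} = 14; b_{27} = 25; b_{28} = 37; b_{29} = 10; b_{30} = 34; b_{31} = 29; b_{32} = 28; b_{33} = 18; b_{34} = 16; b_{35} = 45; b_{36} = 41; b_{37} = 1; b_{38} = 42; b_{39} = 11; b_{40} = 44; b_{41} = 31; b_{42} = 48; b_{43} = 22.
Since b_{43} = b_1 = 22, the sequence is periodic with period 42.
So b_{832} = b_{1 + ((832-1) mod 42)} = b_{34} = 16.

16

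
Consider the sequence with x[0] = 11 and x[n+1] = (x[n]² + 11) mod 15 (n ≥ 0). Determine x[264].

11

We have x[0] = 11,  x[1] = 12,  x[2] = 5,  x[3] = 6,  x[4] = 2,  x[5] = 0,  x[6] = 11.
Since x[6] = x[0] = 11, the sequence is periodic with period 6.
(264 - 0) mod 6 = 0, so x[264] = x[0] = 11.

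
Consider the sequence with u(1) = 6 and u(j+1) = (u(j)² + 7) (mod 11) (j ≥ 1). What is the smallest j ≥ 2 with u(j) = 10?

Listing terms: u(1) = 6,  u(2) = 10,  u(3) = 8,  u(4) = 5,  u(5) = 10.
Since u(5) = u(2) = 10, the sequence is eventually periodic: after a pre-period of length 1 it cycles with period 3.
The value 10 first appears (with j ≥ 2) at u(2).

2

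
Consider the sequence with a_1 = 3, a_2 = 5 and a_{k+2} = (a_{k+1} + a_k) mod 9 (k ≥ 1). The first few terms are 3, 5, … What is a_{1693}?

6

Computing terms: a_1 = 3,  a_2 = 5,  a_3 = 8,  a_4 = 4,  a_5 = 3,  a_6 = 7,  a_7 = 1,  a_8 = 8,  a_9 = 0,  a_{10} = 8,  a_{11} = 8,  a_{12} = 7,  a_{13} = 6,  a_{14} = 4,  a_{15} = 1,  a_{16} = 5,  a_{17} = 6,  a_{18} = 2,  a_{19} = 8,  a_{20} = 1,  a_{21} = 0,  a_{22} = 1,  a_{23} = 1,  a_{24} = 2,  a_{25} = 3,  a_{26} = 5.
The sequence repeats with period 24.
(1693 - 1) mod 24 = 12, so a_{1693} = a_{13} = 6.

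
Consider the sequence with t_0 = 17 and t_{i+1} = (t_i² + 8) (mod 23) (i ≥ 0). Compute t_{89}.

t_0 = 17,  t_1 = 21,  t_2 = 12,  t_3 = 14,  t_4 = 20,  t_5 = 17.
The sequence repeats with period 5.
(89 - 0) mod 5 = 4, so t_{89} = t_4 = 20.

20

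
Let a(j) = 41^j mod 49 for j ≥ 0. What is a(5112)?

Computing terms: a(0) = 1,  a(1) = 41,  a(2) = 15,  a(3) = 27,  a(4) = 29,  a(5) = 13,  a(6) = 43,  a(7) = 48,  a(8) = 8,  a(9) = 34,  a(10) = 22,  a(11) = 20,  a(12) = 36,  a(13) = 6,  a(14) = 1.
The sequence repeats with period 14.
(5112 - 0) mod 14 = 2, so a(5112) = a(2) = 15.

15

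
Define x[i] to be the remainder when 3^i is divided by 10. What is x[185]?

Listing terms: x[0] = 1; x[1] = 3; x[2] = 9; x[3] = 7; x[4] = 1.
The sequence repeats with period 4.
So x[185] = x[0 + ((185-0) mod 4)] = x[1] = 3.

3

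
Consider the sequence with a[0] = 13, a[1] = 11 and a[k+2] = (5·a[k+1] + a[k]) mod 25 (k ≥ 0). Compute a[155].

16

We have a[0] = 13, a[1] = 11, a[2] = 18, a[3] = 1, a[4] = 23, a[5] = 16, a[6] = 3, a[7] = 6, a[8] = 8, a[9] = 21, a[10] = 13, a[11] = 11.
The sequence repeats with period 10.
So a[155] = a[0 + ((155-0) mod 10)] = a[5] = 16.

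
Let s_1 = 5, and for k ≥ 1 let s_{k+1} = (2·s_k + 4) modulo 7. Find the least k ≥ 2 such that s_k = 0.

We have s_1 = 5,  s_2 = 0,  s_3 = 4,  s_4 = 5.
The sequence repeats with period 3.
The value 0 first appears (with k ≥ 2) at s_2.

2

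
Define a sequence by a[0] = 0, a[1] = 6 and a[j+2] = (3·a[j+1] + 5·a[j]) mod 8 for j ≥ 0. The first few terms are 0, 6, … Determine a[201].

4

We have a[0] = 0, a[1] = 6, a[2] = 2, a[3] = 4, a[4] = 6, a[5] = 6, a[6] = 0, a[7] = 6.
The sequence repeats with period 6.
So a[201] = a[0 + ((201-0) mod 6)] = a[3] = 4.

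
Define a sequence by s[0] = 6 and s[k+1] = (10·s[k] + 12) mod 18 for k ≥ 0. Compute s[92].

Computing terms: s[0] = 6; s[1] = 0; s[2] = 12; s[3] = 6.
The sequence repeats with period 3.
So s[92] = s[0 + ((92-0) mod 3)] = s[2] = 12.

12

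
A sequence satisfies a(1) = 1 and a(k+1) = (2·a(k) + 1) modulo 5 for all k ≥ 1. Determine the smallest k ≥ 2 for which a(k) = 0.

4

We have a(1) = 1,  a(2) = 3,  a(3) = 2,  a(4) = 0,  a(5) = 1.
Since a(5) = a(1) = 1, the sequence is periodic with period 4.
The value 0 first appears (with k ≥ 2) at a(4).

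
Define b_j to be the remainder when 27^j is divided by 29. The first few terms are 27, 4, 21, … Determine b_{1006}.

22

Computing terms: b_1 = 27,  b_2 = 4,  b_3 = 21,  b_4 = 16,  b_5 = 26,  b_6 = 6,  b_7 = 17,  b_8 = 24,  b_9 = 10,  b_{10} = 9,  b_{11} = 11,  b_{12} = 7,  b_{13} = 15,  b_{14} = 28,  b_{15} = 2,  b_{16} = 25,  b_{17} = 8,  b_{18} = 13,  b_{19} = 3,  b_{20} = 23,  b_{21} = 12,  b_{22} = 5,  b_{23} = 19,  b_{24} = 20,  b_{25} = 18,  b_{26} = 22,  b_{27} = 14,  b_{28} = 1,  b_{29} = 27.
The sequence repeats with period 28.
So b_{1006} = b_{1 + ((1006-1) mod 28)} = b_{26} = 22.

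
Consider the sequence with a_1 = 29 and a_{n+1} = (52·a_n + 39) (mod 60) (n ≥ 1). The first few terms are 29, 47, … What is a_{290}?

a_1 = 29, a_2 = 47, a_3 = 23, a_4 = 35, a_5 = 59, a_6 = 47.
Since a_6 = a_2 = 47, the sequence is eventually periodic: after a pre-period of length 1 it cycles with period 4.
For n ≥ 2, a_n depends only on (n - 2) mod 4. (290 - 2) mod 4 = 0, so a_{290} = a_2 = 47.

47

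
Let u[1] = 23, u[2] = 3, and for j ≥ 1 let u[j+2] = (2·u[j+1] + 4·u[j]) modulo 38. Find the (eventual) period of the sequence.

18

u[1] = 23,  u[2] = 3,  u[3] = 22,  u[4] = 18,  u[5] = 10,  u[6] = 16,  u[7] = 34,  u[8] = 18,  u[9] = 20,  u[10] = 36,  u[11] = 0,  u[12] = 30,  u[13] = 22,  u[14] = 12,  u[15] = 36,  u[16] = 6,  u[17] = 4,  u[18] = 32,  u[19] = 4,  u[20] = 22,  u[21] = 22,  u[22] = 18.
Since (u[21], u[22]) = (u[3], u[4]) = (22, 18) (two consecutive terms determine the rest), the sequence is eventually periodic: after a pre-period of length 2 it cycles with period 18.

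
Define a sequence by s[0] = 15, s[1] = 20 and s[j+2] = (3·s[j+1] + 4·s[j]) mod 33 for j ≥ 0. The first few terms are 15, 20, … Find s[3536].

Listing terms: s[0] = 15; s[1] = 20; s[2] = 21; s[3] = 11; s[4] = 18; s[5] = 32; s[6] = 3; s[7] = 5; s[8] = 27; s[9] = 2; s[10] = 15; s[11] = 20.
Since (s[10], s[11]) = (s[0], s[1]) = (15, 20) (two consecutive terms determine the rest), the sequence is periodic with period 10.
So s[3536] = s[0 + ((3536-0) mod 10)] = s[6] = 3.

3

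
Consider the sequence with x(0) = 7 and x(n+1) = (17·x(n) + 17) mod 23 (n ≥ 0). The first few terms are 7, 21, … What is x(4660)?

Computing terms: x(0) = 7; x(1) = 21; x(2) = 6; x(3) = 4; x(4) = 16; x(5) = 13; x(6) = 8; x(7) = 15; x(8) = 19; x(9) = 18; x(10) = 1; x(11) = 11; x(12) = 20; x(13) = 12; x(14) = 14; x(15) = 2; x(16) = 5; x(17) = 10; x(18) = 3; x(19) = 22; x(20) = 0; x(21) = 17; x(22) = 7.
Since x(22) = x(0) = 7, the sequence is periodic with period 22.
(4660 - 0) mod 22 = 18, so x(4660) = x(18) = 3.

3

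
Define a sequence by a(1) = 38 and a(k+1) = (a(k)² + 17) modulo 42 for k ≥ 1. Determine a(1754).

a(1) = 38, a(2) = 33, a(3) = 14, a(4) = 3, a(5) = 26, a(6) = 21, a(7) = 38.
Since a(7) = a(1) = 38, the sequence is periodic with period 6.
(1754 - 1) mod 6 = 1, so a(1754) = a(2) = 33.

33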